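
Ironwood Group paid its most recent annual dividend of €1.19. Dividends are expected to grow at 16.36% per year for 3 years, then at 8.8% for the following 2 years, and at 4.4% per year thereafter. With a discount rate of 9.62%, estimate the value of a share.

Three-stage DDM. Project D₁…D_5; terminal Gordon value at t=5 with g = 0.044; discount at r = 0.0962.
D_1 = 1.3847
D_2 = 1.6112
D_3 = 1.8748
D_4 = 2.0398
D_5 = 2.2193
TV_5 = 2.3169/(0.0962−0.044) = 44.3860
P₀ = Σ Dₜ/(1+r)ᵗ + TV_5/(1+r)^5 = 34.8832

€34.88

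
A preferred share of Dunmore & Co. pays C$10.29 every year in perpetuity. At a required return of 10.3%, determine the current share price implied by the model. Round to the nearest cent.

C$99.90

Zero-growth DDM (perpetuity): P₀ = D/r = 10.29 / 0.103 = 99.9029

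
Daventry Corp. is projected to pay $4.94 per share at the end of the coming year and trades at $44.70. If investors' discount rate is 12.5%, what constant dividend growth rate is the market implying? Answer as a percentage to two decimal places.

1.45%

From P₀ = D₁/(r − g), the implied growth is g = r − D₁/P₀.
g = 0.125 − 4.94/44.70 = 0.125 − 0.11051 = 0.01449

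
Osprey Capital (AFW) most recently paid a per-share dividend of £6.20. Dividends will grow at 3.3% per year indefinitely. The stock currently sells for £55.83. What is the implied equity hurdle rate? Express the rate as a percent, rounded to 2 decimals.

14.77%

Rearranging the constant-growth DDM: r = D₁/P₀ + g.
D₁ = 6.20 × (1 + 0.033) = 6.4046.
r = 6.4046 / 55.83 + 0.033 = 0.11472 + 0.033 = 0.14772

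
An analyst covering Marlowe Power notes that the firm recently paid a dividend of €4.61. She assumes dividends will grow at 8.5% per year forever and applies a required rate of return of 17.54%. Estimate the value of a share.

€55.33

Gordon growth model: P₀ = D₁/(r − g). D₁ = 4.61 × (1 + 0.085) = 5.0019.
P₀ = 5.0019 / (0.1754 − 0.085) = 5.0019 / 0.0904 = 55.3302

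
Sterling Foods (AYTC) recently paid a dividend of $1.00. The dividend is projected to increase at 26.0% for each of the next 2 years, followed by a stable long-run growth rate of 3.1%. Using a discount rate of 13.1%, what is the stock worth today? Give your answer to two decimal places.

$15.15

Two-stage DDM. Project D₁…D_2 at 0.26, terminal growth 0.031, discount at r = 0.131.
D_1 = 1.2600
D_2 = 1.5876
Terminal value at t=2: TV = D_3/(r−g) = 1.6368/(0.131−0.031) = 16.3682
P₀ = 1.2600/(1+0.131)^1 + 1.5876/(1+0.131)^2 + 16.3682/(1+0.131)^2 = 15.1512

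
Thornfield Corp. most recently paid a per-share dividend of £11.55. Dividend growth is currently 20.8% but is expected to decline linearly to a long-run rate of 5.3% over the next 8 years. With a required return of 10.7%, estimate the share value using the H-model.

£357.84

H-model: P₀ = D₀[(1+g_L) + H(g_S−g_L)]/(r−g_L), with H = 8/2 = 4.
P₀ = 11.55 × [(1+0.053) + 4×(0.208−0.053)] / (0.107−0.053)
   = 11.55 × 1.6730 / 0.054 = 357.8361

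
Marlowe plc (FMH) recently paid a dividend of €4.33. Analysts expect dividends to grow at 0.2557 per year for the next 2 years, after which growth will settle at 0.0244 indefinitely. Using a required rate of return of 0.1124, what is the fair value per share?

Two-stage DDM. Project D₁…D_2 at 0.2557, terminal growth 0.0244, discount at r = 0.1124.
D_1 = 5.4372
D_2 = 6.8275
Terminal value at t=2: TV = D_3/(r−g) = 6.9941/(0.1124−0.0244) = 79.4779
P₀ = 5.4372/(1+0.1124)^1 + 6.8275/(1+0.1124)^2 + 79.4779/(1+0.1124)^2 = 74.6333

€74.63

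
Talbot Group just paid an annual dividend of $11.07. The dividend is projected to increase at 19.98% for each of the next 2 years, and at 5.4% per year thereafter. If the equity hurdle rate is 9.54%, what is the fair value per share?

Two-stage DDM. Project D₁…D_2 at 0.1998, terminal growth 0.054, discount at r = 0.0954.
D_1 = 13.2818
D_2 = 15.9355
Terminal value at t=2: TV = D_3/(r−g) = 16.7960/(0.0954−0.054) = 405.7006
P₀ = 13.2818/(1+0.0954)^1 + 15.9355/(1+0.0954)^2 + 405.7006/(1+0.0954)^2 = 363.5174

$363.52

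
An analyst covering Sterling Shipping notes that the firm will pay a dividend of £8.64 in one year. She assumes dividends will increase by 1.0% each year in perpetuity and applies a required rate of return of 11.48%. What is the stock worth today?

Gordon growth model: P₀ = D₁/(r − g), with D₁ = 8.64 given directly.
P₀ = 8.6400 / (0.1148 − 0.01) = 8.6400 / 0.1048 = 82.4427

£82.44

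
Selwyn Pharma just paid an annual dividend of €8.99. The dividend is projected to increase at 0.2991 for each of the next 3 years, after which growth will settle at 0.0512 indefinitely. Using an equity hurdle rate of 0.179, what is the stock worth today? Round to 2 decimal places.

€131.77

Two-stage DDM. Project D₁…D_3 at 0.2991, terminal growth 0.0512, discount at r = 0.179.
D_1 = 11.6789
D_2 = 15.1721
D_3 = 19.7100
Terminal value at t=3: TV = D_4/(r−g) = 20.7192/(0.179−0.0512) = 162.1220
P₀ = 11.6789/(1+0.179)^1 + 15.1721/(1+0.179)^2 + 19.7100/(1+0.179)^3 + 162.1220/(1+0.179)^3 = 131.7710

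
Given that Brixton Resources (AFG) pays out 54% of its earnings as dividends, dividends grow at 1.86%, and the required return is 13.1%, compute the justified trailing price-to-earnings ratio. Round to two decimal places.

4.89

Justified trailing P/E = b(1+g)/(r−g) = 0.54×(1+0.0186)/(0.131−0.0186) = 4.8936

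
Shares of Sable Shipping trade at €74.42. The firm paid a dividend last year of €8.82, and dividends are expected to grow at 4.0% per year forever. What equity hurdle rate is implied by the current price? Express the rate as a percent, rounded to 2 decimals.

16.33%

Rearranging the constant-growth DDM: r = D₁/P₀ + g.
D₁ = 8.82 × (1 + 0.04) = 9.1728.
r = 9.1728 / 74.42 + 0.04 = 0.12326 + 0.04 = 0.16326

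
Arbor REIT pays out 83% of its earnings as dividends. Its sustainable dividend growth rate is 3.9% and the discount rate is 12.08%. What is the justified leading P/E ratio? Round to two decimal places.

Justified leading P/E = b/(r−g) = 0.83/(0.1208−0.039) = 10.1467

10.15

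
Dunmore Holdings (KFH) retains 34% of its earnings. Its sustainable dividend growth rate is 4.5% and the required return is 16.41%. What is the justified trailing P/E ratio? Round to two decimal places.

5.79

Payout ratio b = 1 − 0.34 = 0.66.
Justified trailing P/E = b(1+g)/(r−g) = 0.66×(1+0.045)/(0.1641−0.045) = 5.7909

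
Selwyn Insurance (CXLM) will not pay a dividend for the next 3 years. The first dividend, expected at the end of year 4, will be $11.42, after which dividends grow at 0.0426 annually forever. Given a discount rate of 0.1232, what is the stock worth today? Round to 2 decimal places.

$99.99

Deferred-dividend DDM. At t=3 the remaining stream is a growing perpetuity with first payment D_4 = 11.42.
V_3 = D_4/(r−g) = 11.42/(0.1232−0.0426) = 141.6873
P₀ = V_3/(1+r)^3 = 141.6873/(1+0.1232)^3 = 99.9907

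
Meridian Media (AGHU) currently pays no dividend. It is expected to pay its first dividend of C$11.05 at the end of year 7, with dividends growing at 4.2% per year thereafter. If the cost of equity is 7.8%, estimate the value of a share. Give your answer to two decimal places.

C$195.59

Deferred-dividend DDM. At t=6 the remaining stream is a growing perpetuity with first payment D_7 = 11.05.
V_6 = D_7/(r−g) = 11.05/(0.078−0.042) = 306.9444
P₀ = V_6/(1+r)^6 = 306.9444/(1+0.078)^6 = 195.5903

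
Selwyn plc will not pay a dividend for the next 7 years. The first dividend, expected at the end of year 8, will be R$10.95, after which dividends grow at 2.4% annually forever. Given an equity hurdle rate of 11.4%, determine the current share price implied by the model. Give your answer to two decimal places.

Deferred-dividend DDM. At t=7 the remaining stream is a growing perpetuity with first payment D_8 = 10.95.
V_7 = D_8/(r−g) = 10.95/(0.114−0.024) = 121.6667
P₀ = V_7/(1+r)^7 = 121.6667/(1+0.114)^7 = 57.1446

R$57.14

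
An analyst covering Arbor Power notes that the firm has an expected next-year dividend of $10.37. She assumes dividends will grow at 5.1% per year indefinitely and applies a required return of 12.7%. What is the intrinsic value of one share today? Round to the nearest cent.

$136.45

Gordon growth model: P₀ = D₁/(r − g), with D₁ = 10.37 given directly.
P₀ = 10.3700 / (0.127 − 0.051) = 10.3700 / 0.076 = 136.4474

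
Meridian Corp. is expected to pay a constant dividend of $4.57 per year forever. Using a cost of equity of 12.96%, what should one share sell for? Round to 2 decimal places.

$35.26

Zero-growth DDM (perpetuity): P₀ = D/r = 4.57 / 0.1296 = 35.2623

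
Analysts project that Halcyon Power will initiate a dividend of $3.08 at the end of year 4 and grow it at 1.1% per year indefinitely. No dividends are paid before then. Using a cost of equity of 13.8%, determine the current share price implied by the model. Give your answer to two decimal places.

Deferred-dividend DDM. At t=3 the remaining stream is a growing perpetuity with first payment D_4 = 3.08.
V_3 = D_4/(r−g) = 3.08/(0.138−0.011) = 24.2520
P₀ = V_3/(1+r)^3 = 24.2520/(1+0.138)^3 = 16.4558

$16.46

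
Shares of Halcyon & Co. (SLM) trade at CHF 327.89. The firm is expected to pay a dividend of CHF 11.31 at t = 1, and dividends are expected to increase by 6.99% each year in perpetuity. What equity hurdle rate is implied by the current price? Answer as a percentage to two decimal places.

Rearranging the constant-growth DDM: r = D₁/P₀ + g.
r = 11.3100 / 327.89 + 0.0699 = 0.03449 + 0.0699 = 0.10439

10.44%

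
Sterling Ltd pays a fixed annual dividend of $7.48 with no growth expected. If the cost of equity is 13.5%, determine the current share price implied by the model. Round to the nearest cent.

Zero-growth DDM (perpetuity): P₀ = D/r = 7.48 / 0.135 = 55.4074

$55.41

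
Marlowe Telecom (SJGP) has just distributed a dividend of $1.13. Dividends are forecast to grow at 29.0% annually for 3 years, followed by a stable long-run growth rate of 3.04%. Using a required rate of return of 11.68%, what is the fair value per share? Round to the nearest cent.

Two-stage DDM. Project D₁…D_3 at 0.29, terminal growth 0.0304, discount at r = 0.1168.
D_1 = 1.4577
D_2 = 1.8804
D_3 = 2.4258
Terminal value at t=3: TV = D_4/(r−g) = 2.4995/(0.1168−0.0304) = 28.9294
P₀ = 1.4577/(1+0.1168)^1 + 1.8804/(1+0.1168)^2 + 2.4258/(1+0.1168)^3 + 28.9294/(1+0.1168)^3 = 25.3233

$25.32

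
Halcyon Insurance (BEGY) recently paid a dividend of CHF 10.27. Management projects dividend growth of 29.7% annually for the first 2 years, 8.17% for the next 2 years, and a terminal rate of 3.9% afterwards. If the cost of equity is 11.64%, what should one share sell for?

CHF 226.92

Three-stage DDM. Project D₁…D_4; terminal Gordon value at t=4 with g = 0.039; discount at r = 0.1164.
D_1 = 13.3202
D_2 = 17.2763
D_3 = 18.6878
D_4 = 20.2145
TV_4 = 21.0029/(0.1164−0.039) = 271.3555
P₀ = Σ Dₜ/(1+r)ᵗ + TV_4/(1+r)^4 = 226.9233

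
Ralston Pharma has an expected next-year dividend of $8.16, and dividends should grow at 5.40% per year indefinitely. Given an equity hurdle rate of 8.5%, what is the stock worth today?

$263.23

Gordon growth model: P₀ = D₁/(r − g), with D₁ = 8.16 given directly.
P₀ = 8.1600 / (0.085 − 0.054) = 8.1600 / 0.031 = 263.2258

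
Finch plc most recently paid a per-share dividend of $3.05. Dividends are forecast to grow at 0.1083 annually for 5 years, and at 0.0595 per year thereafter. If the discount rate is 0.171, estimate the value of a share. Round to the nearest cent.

$34.98

Two-stage DDM. Project D₁…D_5 at 0.1083, terminal growth 0.0595, discount at r = 0.171.
D_1 = 3.3803
D_2 = 3.7464
D_3 = 4.1521
D_4 = 4.6018
D_5 = 5.1002
Terminal value at t=5: TV = D_6/(r−g) = 5.4037/(0.171−0.0595) = 48.4633
P₀ = 3.3803/(1+0.171)^1 + 3.7464/(1+0.171)^2 + 4.1521/(1+0.171)^3 + 4.6018/(1+0.171)^4 + 5.1002/(1+0.171)^5 + 48.4633/(1+0.171)^5 = 34.9788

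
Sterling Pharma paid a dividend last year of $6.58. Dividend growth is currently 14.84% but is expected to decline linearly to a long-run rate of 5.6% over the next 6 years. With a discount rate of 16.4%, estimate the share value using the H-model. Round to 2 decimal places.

H-model: P₀ = D₀[(1+g_L) + H(g_S−g_L)]/(r−g_L), with H = 6/2 = 3.
P₀ = 6.58 × [(1+0.056) + 3×(0.1484−0.056)] / (0.164−0.056)
   = 6.58 × 1.3332 / 0.108 = 81.2264

$81.23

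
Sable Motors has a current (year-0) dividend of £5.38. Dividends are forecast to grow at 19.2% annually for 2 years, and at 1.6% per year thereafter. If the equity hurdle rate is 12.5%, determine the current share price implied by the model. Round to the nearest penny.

Two-stage DDM. Project D₁…D_2 at 0.192, terminal growth 0.016, discount at r = 0.125.
D_1 = 6.4130
D_2 = 7.6442
Terminal value at t=2: TV = D_3/(r−g) = 7.7666/(0.125−0.016) = 71.2528
P₀ = 6.4130/(1+0.125)^1 + 7.6442/(1+0.125)^2 + 71.2528/(1+0.125)^2 = 68.0388

£68.04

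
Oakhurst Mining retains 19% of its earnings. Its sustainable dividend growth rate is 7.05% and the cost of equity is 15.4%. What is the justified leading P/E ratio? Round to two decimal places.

Payout ratio b = 1 − 0.19 = 0.81.
Justified leading P/E = b/(r−g) = 0.81/(0.154−0.0705) = 9.7006

9.70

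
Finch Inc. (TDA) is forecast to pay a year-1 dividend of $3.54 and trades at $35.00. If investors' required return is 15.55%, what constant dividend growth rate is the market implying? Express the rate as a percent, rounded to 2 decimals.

5.44%

From P₀ = D₁/(r − g), the implied growth is g = r − D₁/P₀.
g = 0.1555 − 3.54/35.00 = 0.1555 − 0.10114 = 0.05436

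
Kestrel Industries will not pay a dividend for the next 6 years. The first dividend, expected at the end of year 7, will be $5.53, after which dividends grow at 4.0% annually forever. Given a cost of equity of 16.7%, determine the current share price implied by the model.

Deferred-dividend DDM. At t=6 the remaining stream is a growing perpetuity with first payment D_7 = 5.53.
V_6 = D_7/(r−g) = 5.53/(0.167−0.04) = 43.5433
P₀ = V_6/(1+r)^6 = 43.5433/(1+0.167)^6 = 17.2384

$17.24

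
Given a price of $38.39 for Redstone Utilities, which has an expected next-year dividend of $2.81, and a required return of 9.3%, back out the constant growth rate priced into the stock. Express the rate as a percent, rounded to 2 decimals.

From P₀ = D₁/(r − g), the implied growth is g = r − D₁/P₀.
g = 0.093 − 2.81/38.39 = 0.093 − 0.07320 = 0.01980

1.98%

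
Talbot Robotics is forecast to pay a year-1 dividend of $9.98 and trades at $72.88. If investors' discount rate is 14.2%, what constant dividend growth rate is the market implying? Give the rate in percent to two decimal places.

0.51%

From P₀ = D₁/(r − g), the implied growth is g = r − D₁/P₀.
g = 0.142 − 9.98/72.88 = 0.142 − 0.13694 = 0.00506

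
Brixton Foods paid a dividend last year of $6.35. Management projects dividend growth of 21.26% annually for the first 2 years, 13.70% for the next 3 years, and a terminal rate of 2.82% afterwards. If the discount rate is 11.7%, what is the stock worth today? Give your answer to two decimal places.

$129.03

Three-stage DDM. Project D₁…D_5; terminal Gordon value at t=5 with g = 0.0282; discount at r = 0.117.
D_1 = 7.7000
D_2 = 9.3370
D_3 = 10.6162
D_4 = 12.0706
D_5 = 13.7243
TV_5 = 14.1113/(0.117−0.0282) = 158.9113
P₀ = Σ Dₜ/(1+r)ᵗ + TV_5/(1+r)^5 = 129.0289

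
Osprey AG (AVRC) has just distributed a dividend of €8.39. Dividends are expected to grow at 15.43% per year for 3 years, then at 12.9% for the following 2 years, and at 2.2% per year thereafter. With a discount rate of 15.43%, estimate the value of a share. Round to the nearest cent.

€103.40

Three-stage DDM. Project D₁…D_5; terminal Gordon value at t=5 with g = 0.022; discount at r = 0.1543.
D_1 = 9.6846
D_2 = 11.1789
D_3 = 12.9038
D_4 = 14.5684
D_5 = 16.4477
TV_5 = 16.8096/(0.1543−0.022) = 127.0565
P₀ = Σ Dₜ/(1+r)ᵗ + TV_5/(1+r)^5 = 103.4040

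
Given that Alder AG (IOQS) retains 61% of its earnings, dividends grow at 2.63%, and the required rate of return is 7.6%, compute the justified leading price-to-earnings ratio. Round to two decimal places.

Payout ratio b = 1 − 0.61 = 0.39.
Justified leading P/E = b/(r−g) = 0.39/(0.076−0.0263) = 7.8471

7.85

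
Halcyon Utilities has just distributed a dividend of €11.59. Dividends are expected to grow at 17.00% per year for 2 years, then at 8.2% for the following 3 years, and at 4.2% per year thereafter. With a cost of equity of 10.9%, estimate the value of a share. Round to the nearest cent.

€248.30

Three-stage DDM. Project D₁…D_5; terminal Gordon value at t=5 with g = 0.042; discount at r = 0.109.
D_1 = 13.5603
D_2 = 15.8656
D_3 = 17.1665
D_4 = 18.5742
D_5 = 20.0973
TV_5 = 20.9413/(0.109−0.042) = 312.5575
P₀ = Σ Dₜ/(1+r)ᵗ + TV_5/(1+r)^5 = 248.2992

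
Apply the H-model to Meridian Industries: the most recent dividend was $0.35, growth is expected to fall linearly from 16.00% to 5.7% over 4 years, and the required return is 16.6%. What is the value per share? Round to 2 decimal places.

$4.06

H-model: P₀ = D₀[(1+g_L) + H(g_S−g_L)]/(r−g_L), with H = 4/2 = 2.
P₀ = 0.35 × [(1+0.057) + 2×(0.16−0.057)] / (0.166−0.057)
   = 0.35 × 1.2630 / 0.109 = 4.0555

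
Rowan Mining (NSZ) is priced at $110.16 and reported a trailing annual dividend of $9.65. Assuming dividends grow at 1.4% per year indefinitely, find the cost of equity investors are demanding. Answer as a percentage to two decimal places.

10.28%

Rearranging the constant-growth DDM: r = D₁/P₀ + g.
D₁ = 9.65 × (1 + 0.014) = 9.7851.
r = 9.7851 / 110.16 + 0.014 = 0.08883 + 0.014 = 0.10283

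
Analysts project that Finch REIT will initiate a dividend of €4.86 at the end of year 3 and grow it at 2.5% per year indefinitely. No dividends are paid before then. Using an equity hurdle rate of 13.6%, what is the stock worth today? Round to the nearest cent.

Deferred-dividend DDM. At t=2 the remaining stream is a growing perpetuity with first payment D_3 = 4.86.
V_2 = D_3/(r−g) = 4.86/(0.136−0.025) = 43.7838
P₀ = V_2/(1+r)^2 = 43.7838/(1+0.136)^2 = 33.9279

€33.93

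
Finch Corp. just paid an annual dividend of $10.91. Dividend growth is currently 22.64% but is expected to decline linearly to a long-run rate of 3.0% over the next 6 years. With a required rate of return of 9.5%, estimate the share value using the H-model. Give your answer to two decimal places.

H-model: P₀ = D₀[(1+g_L) + H(g_S−g_L)]/(r−g_L), with H = 6/2 = 3.
P₀ = 10.91 × [(1+0.03) + 3×(0.2264−0.03)] / (0.095−0.03)
   = 10.91 × 1.6192 / 0.065 = 271.7765

$271.78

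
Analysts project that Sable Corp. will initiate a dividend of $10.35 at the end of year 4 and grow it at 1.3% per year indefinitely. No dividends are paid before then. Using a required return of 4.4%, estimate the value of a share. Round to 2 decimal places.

$293.41

Deferred-dividend DDM. At t=3 the remaining stream is a growing perpetuity with first payment D_4 = 10.35.
V_3 = D_4/(r−g) = 10.35/(0.044−0.013) = 333.8710
P₀ = V_3/(1+r)^3 = 333.8710/(1+0.044)^3 = 293.4115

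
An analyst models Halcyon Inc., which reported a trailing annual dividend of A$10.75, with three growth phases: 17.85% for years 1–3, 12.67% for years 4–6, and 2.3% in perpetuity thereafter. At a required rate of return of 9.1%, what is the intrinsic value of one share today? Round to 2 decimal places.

A$305.58

Three-stage DDM. Project D₁…D_6; terminal Gordon value at t=6 with g = 0.023; discount at r = 0.091.
D_1 = 12.6689
D_2 = 14.9303
D_3 = 17.5953
D_4 = 19.8246
D_5 = 22.3364
D_6 = 25.1665
TV_6 = 25.7453/(0.091−0.023) = 378.6072
P₀ = Σ Dₜ/(1+r)ᵗ + TV_6/(1+r)^6 = 305.5847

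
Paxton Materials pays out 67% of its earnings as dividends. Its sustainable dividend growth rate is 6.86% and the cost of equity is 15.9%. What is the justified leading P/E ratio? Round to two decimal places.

7.41

Justified leading P/E = b/(r−g) = 0.67/(0.159−0.0686) = 7.4115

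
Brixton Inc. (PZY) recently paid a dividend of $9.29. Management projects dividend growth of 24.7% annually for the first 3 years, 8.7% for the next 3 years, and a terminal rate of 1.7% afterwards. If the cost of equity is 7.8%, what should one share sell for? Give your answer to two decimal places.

$327.22

Three-stage DDM. Project D₁…D_6; terminal Gordon value at t=6 with g = 0.017; discount at r = 0.078.
D_1 = 11.5846
D_2 = 14.4460
D_3 = 18.0142
D_4 = 19.5814
D_5 = 21.2850
D_6 = 23.1368
TV_6 = 23.5301/(0.078−0.017) = 385.7401
P₀ = Σ Dₜ/(1+r)ᵗ + TV_6/(1+r)^6 = 327.2221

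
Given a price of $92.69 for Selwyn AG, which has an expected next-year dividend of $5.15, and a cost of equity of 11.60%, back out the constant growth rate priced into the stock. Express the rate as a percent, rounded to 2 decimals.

From P₀ = D₁/(r − g), the implied growth is g = r − D₁/P₀.
g = 0.116 − 5.15/92.69 = 0.116 − 0.05556 = 0.06044

6.04%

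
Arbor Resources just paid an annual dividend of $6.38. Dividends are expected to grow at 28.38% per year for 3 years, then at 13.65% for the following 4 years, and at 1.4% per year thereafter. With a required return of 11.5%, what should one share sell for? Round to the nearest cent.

$171.94

Three-stage DDM. Project D₁…D_7; terminal Gordon value at t=7 with g = 0.014; discount at r = 0.115.
D_1 = 8.1906
D_2 = 10.5151
D_3 = 13.4993
D_4 = 15.3420
D_5 = 17.4362
D_6 = 19.8162
D_7 = 22.5211
TV_7 = 22.8364/(0.115−0.014) = 226.1034
P₀ = Σ Dₜ/(1+r)ᵗ + TV_7/(1+r)^7 = 171.9420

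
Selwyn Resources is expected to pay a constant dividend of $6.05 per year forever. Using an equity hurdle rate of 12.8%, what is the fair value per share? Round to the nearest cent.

Zero-growth DDM (perpetuity): P₀ = D/r = 6.05 / 0.128 = 47.2656

$47.27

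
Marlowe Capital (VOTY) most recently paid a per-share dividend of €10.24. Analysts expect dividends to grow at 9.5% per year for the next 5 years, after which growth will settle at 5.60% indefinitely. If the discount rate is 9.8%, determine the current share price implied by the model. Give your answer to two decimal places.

Two-stage DDM. Project D₁…D_5 at 0.095, terminal growth 0.056, discount at r = 0.098.
D_1 = 11.2128
D_2 = 12.2780
D_3 = 13.4444
D_4 = 14.7216
D_5 = 16.1202
Terminal value at t=5: TV = D_6/(r−g) = 17.0229/(0.098−0.056) = 405.3080
P₀ = 11.2128/(1+0.098)^1 + 12.2780/(1+0.098)^2 + 13.4444/(1+0.098)^3 + 14.7216/(1+0.098)^4 + 16.1202/(1+0.098)^5 + 405.3080/(1+0.098)^5 = 304.7466

€304.75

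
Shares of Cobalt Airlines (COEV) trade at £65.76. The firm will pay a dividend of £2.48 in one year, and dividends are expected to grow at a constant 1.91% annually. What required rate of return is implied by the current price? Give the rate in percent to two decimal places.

5.68%

Rearranging the constant-growth DDM: r = D₁/P₀ + g.
r = 2.4800 / 65.76 + 0.0191 = 0.03771 + 0.0191 = 0.05681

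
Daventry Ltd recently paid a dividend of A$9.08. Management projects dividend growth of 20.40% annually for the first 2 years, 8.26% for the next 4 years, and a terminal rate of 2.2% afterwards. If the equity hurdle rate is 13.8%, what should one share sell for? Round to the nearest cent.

Three-stage DDM. Project D₁…D_6; terminal Gordon value at t=6 with g = 0.022; discount at r = 0.138.
D_1 = 10.9323
D_2 = 13.1625
D_3 = 14.2497
D_4 = 15.4268
D_5 = 16.7010
D_6 = 18.0805
TV_6 = 18.4783/(0.138−0.022) = 159.2956
P₀ = Σ Dₜ/(1+r)ᵗ + TV_6/(1+r)^6 = 129.0541

A$129.05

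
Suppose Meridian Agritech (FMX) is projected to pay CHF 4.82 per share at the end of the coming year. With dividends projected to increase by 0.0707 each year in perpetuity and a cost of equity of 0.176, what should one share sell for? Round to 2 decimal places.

CHF 45.77

Gordon growth model: P₀ = D₁/(r − g), with D₁ = 4.82 given directly.
P₀ = 4.8200 / (0.176 − 0.0707) = 4.8200 / 0.1053 = 45.7740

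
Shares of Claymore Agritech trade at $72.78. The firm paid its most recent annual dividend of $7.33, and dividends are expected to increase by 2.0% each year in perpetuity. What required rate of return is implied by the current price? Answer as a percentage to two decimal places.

Rearranging the constant-growth DDM: r = D₁/P₀ + g.
D₁ = 7.33 × (1 + 0.02) = 7.4766.
r = 7.4766 / 72.78 + 0.02 = 0.10273 + 0.02 = 0.12273

12.27%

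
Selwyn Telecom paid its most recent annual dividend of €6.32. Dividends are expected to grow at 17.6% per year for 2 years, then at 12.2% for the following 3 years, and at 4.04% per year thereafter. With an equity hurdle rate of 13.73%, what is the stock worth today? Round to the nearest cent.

€102.69

Three-stage DDM. Project D₁…D_5; terminal Gordon value at t=5 with g = 0.0404; discount at r = 0.1373.
D_1 = 7.4323
D_2 = 8.7404
D_3 = 9.8067
D_4 = 11.0032
D_5 = 12.3455
TV_5 = 12.8443/(0.1373−0.0404) = 132.5522
P₀ = Σ Dₜ/(1+r)ᵗ + TV_5/(1+r)^5 = 102.6887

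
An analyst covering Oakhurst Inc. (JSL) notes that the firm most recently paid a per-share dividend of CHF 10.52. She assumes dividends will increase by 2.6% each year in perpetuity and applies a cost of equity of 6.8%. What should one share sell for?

Gordon growth model: P₀ = D₁/(r − g). D₁ = 10.52 × (1 + 0.026) = 10.7935.
P₀ = 10.7935 / (0.068 − 0.026) = 10.7935 / 0.042 = 256.9886

CHF 256.99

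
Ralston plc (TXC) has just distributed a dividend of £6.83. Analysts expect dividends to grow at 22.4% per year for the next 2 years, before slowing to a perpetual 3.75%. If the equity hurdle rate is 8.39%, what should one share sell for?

Two-stage DDM. Project D₁…D_2 at 0.224, terminal growth 0.0375, discount at r = 0.0839.
D_1 = 8.3599
D_2 = 10.2325
Terminal value at t=2: TV = D_3/(r−g) = 10.6163/(0.0839−0.0375) = 228.7988
P₀ = 8.3599/(1+0.0839)^1 + 10.2325/(1+0.0839)^2 + 228.7988/(1+0.0839)^2 = 211.1716

£211.17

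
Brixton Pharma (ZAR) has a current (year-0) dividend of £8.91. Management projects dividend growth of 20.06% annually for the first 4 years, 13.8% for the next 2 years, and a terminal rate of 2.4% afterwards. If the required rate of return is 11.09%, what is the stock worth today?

£218.96

Three-stage DDM. Project D₁…D_6; terminal Gordon value at t=6 with g = 0.024; discount at r = 0.1109.
D_1 = 10.6973
D_2 = 12.8432
D_3 = 15.4196
D_4 = 18.5128
D_5 = 21.0675
D_6 = 23.9748
TV_6 = 24.5502/(0.1109−0.024) = 282.5113
P₀ = Σ Dₜ/(1+r)ᵗ + TV_6/(1+r)^6 = 218.9562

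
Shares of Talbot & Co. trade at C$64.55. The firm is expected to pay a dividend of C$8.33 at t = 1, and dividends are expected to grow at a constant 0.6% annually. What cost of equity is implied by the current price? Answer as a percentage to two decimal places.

13.50%

Rearranging the constant-growth DDM: r = D₁/P₀ + g.
r = 8.3300 / 64.55 + 0.006 = 0.12905 + 0.006 = 0.13505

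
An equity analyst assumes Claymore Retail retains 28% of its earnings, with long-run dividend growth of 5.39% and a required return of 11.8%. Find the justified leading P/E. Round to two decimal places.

11.23

Payout ratio b = 1 − 0.28 = 0.72.
Justified leading P/E = b/(r−g) = 0.72/(0.118−0.0539) = 11.2324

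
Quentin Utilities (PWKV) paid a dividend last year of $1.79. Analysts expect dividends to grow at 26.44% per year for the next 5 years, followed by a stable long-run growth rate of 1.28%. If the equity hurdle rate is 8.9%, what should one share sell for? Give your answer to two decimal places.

Two-stage DDM. Project D₁…D_5 at 0.2644, terminal growth 0.0128, discount at r = 0.089.
D_1 = 2.2633
D_2 = 2.8617
D_3 = 3.6183
D_4 = 4.5750
D_5 = 5.7846
Terminal value at t=5: TV = D_6/(r−g) = 5.8587/(0.089−0.0128) = 76.8855
P₀ = 2.2633/(1+0.089)^1 + 2.8617/(1+0.089)^2 + 3.6183/(1+0.089)^3 + 4.5750/(1+0.089)^4 + 5.7846/(1+0.089)^5 + 76.8855/(1+0.089)^5 = 64.5231

$64.52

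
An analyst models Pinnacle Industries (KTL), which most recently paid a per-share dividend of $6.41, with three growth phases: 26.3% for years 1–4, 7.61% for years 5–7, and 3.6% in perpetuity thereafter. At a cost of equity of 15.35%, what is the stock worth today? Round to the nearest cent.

$122.38

Three-stage DDM. Project D₁…D_7; terminal Gordon value at t=7 with g = 0.036; discount at r = 0.1535.
D_1 = 8.0958
D_2 = 10.2250
D_3 = 12.9142
D_4 = 16.3107
D_5 = 17.5519
D_6 = 18.8876
D_7 = 20.3249
TV_7 = 21.0566/(0.1535−0.036) = 179.2055
P₀ = Σ Dₜ/(1+r)ᵗ + TV_7/(1+r)^7 = 122.3755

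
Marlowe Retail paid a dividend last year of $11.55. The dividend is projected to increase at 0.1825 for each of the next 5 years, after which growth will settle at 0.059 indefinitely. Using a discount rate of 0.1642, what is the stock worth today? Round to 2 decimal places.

Two-stage DDM. Project D₁…D_5 at 0.1825, terminal growth 0.059, discount at r = 0.1642.
D_1 = 13.6579
D_2 = 16.1504
D_3 = 19.0979
D_4 = 22.5833
D_5 = 26.7047
Terminal value at t=5: TV = D_6/(r−g) = 28.2803/(0.1642−0.059) = 268.8239
P₀ = 13.6579/(1+0.1642)^1 + 16.1504/(1+0.1642)^2 + 19.0979/(1+0.1642)^3 + 22.5833/(1+0.1642)^4 + 26.7047/(1+0.1642)^5 + 268.8239/(1+0.1642)^5 = 186.2295

$186.23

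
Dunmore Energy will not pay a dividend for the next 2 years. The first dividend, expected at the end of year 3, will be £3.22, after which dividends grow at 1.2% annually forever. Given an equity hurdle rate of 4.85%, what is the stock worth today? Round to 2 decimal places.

£80.25

Deferred-dividend DDM. At t=2 the remaining stream is a growing perpetuity with first payment D_3 = 3.22.
V_2 = D_3/(r−g) = 3.22/(0.0485−0.012) = 88.2192
P₀ = V_2/(1+r)^2 = 88.2192/(1+0.0485)^2 = 80.2465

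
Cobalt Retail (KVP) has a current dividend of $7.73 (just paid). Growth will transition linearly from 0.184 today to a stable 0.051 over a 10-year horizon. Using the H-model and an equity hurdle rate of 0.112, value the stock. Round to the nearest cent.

$217.45

H-model: P₀ = D₀[(1+g_L) + H(g_S−g_L)]/(r−g_L), with H = 10/2 = 5.
P₀ = 7.73 × [(1+0.051) + 5×(0.184−0.051)] / (0.112−0.051)
   = 7.73 × 1.7160 / 0.061 = 217.4538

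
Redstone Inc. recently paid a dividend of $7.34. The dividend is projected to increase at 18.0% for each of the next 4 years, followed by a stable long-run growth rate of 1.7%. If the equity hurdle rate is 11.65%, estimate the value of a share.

$127.38

Two-stage DDM. Project D₁…D_4 at 0.18, terminal growth 0.017, discount at r = 0.1165.
D_1 = 8.6612
D_2 = 10.2202
D_3 = 12.0599
D_4 = 14.2306
Terminal value at t=4: TV = D_5/(r−g) = 14.4725/(0.1165−0.017) = 145.4528
P₀ = 8.6612/(1+0.1165)^1 + 10.2202/(1+0.1165)^2 + 12.0599/(1+0.1165)^3 + 14.2306/(1+0.1165)^4 + 145.4528/(1+0.1165)^4 = 127.3812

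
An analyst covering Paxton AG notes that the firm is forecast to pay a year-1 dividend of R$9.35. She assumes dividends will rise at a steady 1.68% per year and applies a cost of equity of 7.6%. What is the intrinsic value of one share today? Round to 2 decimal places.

Gordon growth model: P₀ = D₁/(r − g), with D₁ = 9.35 given directly.
P₀ = 9.3500 / (0.076 − 0.0168) = 9.3500 / 0.0592 = 157.9392

R$157.94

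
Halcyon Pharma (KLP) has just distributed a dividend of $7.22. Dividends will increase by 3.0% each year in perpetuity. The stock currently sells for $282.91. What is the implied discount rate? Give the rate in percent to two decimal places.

Rearranging the constant-growth DDM: r = D₁/P₀ + g.
D₁ = 7.22 × (1 + 0.03) = 7.4366.
r = 7.4366 / 282.91 + 0.03 = 0.02629 + 0.03 = 0.05629

5.63%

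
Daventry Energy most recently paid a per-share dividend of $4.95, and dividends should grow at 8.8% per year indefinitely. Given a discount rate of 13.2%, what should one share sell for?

Gordon growth model: P₀ = D₁/(r − g). D₁ = 4.95 × (1 + 0.088) = 5.3856.
P₀ = 5.3856 / (0.132 − 0.088) = 5.3856 / 0.044 = 122.4000

$122.40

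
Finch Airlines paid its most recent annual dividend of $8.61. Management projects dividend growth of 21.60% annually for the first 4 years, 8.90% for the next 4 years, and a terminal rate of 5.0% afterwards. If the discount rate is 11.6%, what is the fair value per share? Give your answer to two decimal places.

$263.61

Three-stage DDM. Project D₁…D_8; terminal Gordon value at t=8 with g = 0.05; discount at r = 0.116.
D_1 = 10.4698
D_2 = 12.7312
D_3 = 15.4812
D_4 = 18.8251
D_5 = 20.5005
D_6 = 22.3251
D_7 = 24.3120
D_8 = 26.4758
TV_8 = 27.7996/(0.116−0.05) = 421.2058
P₀ = Σ Dₜ/(1+r)ᵗ + TV_8/(1+r)^8 = 263.6140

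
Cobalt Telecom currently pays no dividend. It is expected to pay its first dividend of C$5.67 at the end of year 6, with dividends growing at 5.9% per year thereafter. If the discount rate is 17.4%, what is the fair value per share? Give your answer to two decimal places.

Deferred-dividend DDM. At t=5 the remaining stream is a growing perpetuity with first payment D_6 = 5.67.
V_5 = D_6/(r−g) = 5.67/(0.174−0.059) = 49.3043
P₀ = V_5/(1+r)^5 = 49.3043/(1+0.174)^5 = 22.1078

C$22.11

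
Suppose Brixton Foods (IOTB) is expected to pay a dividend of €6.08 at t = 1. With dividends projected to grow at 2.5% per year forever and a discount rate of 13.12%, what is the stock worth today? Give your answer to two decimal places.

€57.25

Gordon growth model: P₀ = D₁/(r − g), with D₁ = 6.08 given directly.
P₀ = 6.0800 / (0.1312 − 0.025) = 6.0800 / 0.1062 = 57.2505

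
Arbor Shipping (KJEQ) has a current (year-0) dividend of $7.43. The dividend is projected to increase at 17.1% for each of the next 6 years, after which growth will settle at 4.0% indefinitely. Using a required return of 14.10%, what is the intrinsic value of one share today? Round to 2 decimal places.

Two-stage DDM. Project D₁…D_6 at 0.171, terminal growth 0.04, discount at r = 0.141.
D_1 = 8.7005
D_2 = 10.1883
D_3 = 11.9305
D_4 = 13.9706
D_5 = 16.3596
D_6 = 19.1571
Terminal value at t=6: TV = D_7/(r−g) = 19.9234/(0.141−0.04) = 197.2614
P₀ = 8.7005/(1+0.141)^1 + 10.1883/(1+0.141)^2 + 11.9305/(1+0.141)^3 + 13.9706/(1+0.141)^4 + 16.3596/(1+0.141)^5 + 19.1571/(1+0.141)^6 + 197.2614/(1+0.141)^6 = 138.2651

$138.27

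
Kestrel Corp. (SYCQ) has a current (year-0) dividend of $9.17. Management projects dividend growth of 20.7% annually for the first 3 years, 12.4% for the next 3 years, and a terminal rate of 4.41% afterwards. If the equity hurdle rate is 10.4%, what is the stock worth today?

$290.68

Three-stage DDM. Project D₁…D_6; terminal Gordon value at t=6 with g = 0.0441; discount at r = 0.104.
D_1 = 11.0682
D_2 = 13.3593
D_3 = 16.1247
D_4 = 18.1241
D_5 = 20.3715
D_6 = 22.8976
TV_6 = 23.9074/(0.104−0.0441) = 399.1217
P₀ = Σ Dₜ/(1+r)ᵗ + TV_6/(1+r)^6 = 290.6791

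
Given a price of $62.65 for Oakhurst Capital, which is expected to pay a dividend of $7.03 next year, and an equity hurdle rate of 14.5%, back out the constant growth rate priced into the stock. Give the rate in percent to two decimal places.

From P₀ = D₁/(r − g), the implied growth is g = r − D₁/P₀.
g = 0.145 − 7.03/62.65 = 0.145 − 0.11221 = 0.03279

3.28%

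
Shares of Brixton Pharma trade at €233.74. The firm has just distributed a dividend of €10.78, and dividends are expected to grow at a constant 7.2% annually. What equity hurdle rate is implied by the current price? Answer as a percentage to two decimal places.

12.14%

Rearranging the constant-growth DDM: r = D₁/P₀ + g.
D₁ = 10.78 × (1 + 0.072) = 11.5562.
r = 11.5562 / 233.74 + 0.072 = 0.04944 + 0.072 = 0.12144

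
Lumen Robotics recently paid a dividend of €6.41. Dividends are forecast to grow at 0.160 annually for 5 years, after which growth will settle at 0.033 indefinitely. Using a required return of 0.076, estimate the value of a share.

Two-stage DDM. Project D₁…D_5 at 0.16, terminal growth 0.033, discount at r = 0.076.
D_1 = 7.4356
D_2 = 8.6253
D_3 = 10.0053
D_4 = 11.6062
D_5 = 13.4632
Terminal value at t=5: TV = D_6/(r−g) = 13.9075/(0.076−0.033) = 323.4297
P₀ = 7.4356/(1+0.076)^1 + 8.6253/(1+0.076)^2 + 10.0053/(1+0.076)^3 + 11.6062/(1+0.076)^4 + 13.4632/(1+0.076)^5 + 323.4297/(1+0.076)^5 = 264.6274

€264.63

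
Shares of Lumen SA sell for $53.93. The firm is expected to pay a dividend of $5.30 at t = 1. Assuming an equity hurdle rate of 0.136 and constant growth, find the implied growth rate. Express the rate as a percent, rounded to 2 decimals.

From P₀ = D₁/(r − g), the implied growth is g = r − D₁/P₀.
g = 0.136 − 5.30/53.93 = 0.136 − 0.09828 = 0.03772

3.77%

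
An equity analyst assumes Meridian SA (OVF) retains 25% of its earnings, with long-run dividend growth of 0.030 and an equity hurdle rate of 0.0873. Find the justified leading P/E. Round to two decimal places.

13.09

Payout ratio b = 1 − 0.25 = 0.75.
Justified leading P/E = b/(r−g) = 0.75/(0.0873−0.03) = 13.0890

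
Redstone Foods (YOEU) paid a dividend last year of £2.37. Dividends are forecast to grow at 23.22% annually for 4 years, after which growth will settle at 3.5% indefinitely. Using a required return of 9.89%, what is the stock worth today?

Two-stage DDM. Project D₁…D_4 at 0.2322, terminal growth 0.035, discount at r = 0.0989.
D_1 = 2.9203
D_2 = 3.5984
D_3 = 4.4340
D_4 = 5.4635
Terminal value at t=4: TV = D_5/(r−g) = 5.6548/(0.0989−0.035) = 88.4938
P₀ = 2.9203/(1+0.0989)^1 + 3.5984/(1+0.0989)^2 + 4.4340/(1+0.0989)^3 + 5.4635/(1+0.0989)^4 + 88.4938/(1+0.0989)^4 = 73.4101

£73.41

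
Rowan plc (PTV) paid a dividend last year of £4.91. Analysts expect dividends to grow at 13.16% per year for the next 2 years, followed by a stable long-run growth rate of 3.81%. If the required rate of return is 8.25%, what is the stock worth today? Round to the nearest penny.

£135.95

Two-stage DDM. Project D₁…D_2 at 0.1316, terminal growth 0.0381, discount at r = 0.0825.
D_1 = 5.5562
D_2 = 6.2873
Terminal value at t=2: TV = D_3/(r−g) = 6.5269/(0.0825−0.0381) = 147.0021
P₀ = 5.5562/(1+0.0825)^1 + 6.2873/(1+0.0825)^2 + 147.0021/(1+0.0825)^2 = 135.9474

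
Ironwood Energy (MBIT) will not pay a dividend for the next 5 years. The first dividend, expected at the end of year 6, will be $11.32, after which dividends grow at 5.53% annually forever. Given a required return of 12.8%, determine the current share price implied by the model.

Deferred-dividend DDM. At t=5 the remaining stream is a growing perpetuity with first payment D_6 = 11.32.
V_5 = D_6/(r−g) = 11.32/(0.128−0.0553) = 155.7084
P₀ = V_5/(1+r)^5 = 155.7084/(1+0.128)^5 = 85.2642

$85.26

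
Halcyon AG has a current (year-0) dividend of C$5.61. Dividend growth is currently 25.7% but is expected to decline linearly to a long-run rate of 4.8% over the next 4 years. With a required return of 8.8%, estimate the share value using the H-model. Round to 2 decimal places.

H-model: P₀ = D₀[(1+g_L) + H(g_S−g_L)]/(r−g_L), with H = 4/2 = 2.
P₀ = 5.61 × [(1+0.048) + 2×(0.257−0.048)] / (0.088−0.048)
   = 5.61 × 1.4660 / 0.04 = 205.6065

C$205.61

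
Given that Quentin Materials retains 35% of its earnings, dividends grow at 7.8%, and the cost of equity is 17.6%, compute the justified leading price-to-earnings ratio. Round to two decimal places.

6.63

Payout ratio b = 1 − 0.35 = 0.65.
Justified leading P/E = b/(r−g) = 0.65/(0.176−0.078) = 6.6327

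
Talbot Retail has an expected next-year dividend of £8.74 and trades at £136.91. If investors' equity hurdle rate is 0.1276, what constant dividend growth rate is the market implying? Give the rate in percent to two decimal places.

From P₀ = D₁/(r − g), the implied growth is g = r − D₁/P₀.
g = 0.1276 − 8.74/136.91 = 0.1276 − 0.06384 = 0.06376

6.38%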